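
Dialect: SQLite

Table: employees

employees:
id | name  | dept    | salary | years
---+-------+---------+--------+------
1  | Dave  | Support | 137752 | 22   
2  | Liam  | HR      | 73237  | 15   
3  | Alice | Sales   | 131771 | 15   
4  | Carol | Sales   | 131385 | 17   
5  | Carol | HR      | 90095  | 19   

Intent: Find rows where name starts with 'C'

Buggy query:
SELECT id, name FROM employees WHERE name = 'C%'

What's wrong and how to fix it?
Bug: Wildcards only work with LIKE; '=' treats '%' as a literal character

Fix: Replace '=' with LIKE so 'C%' is treated as a pattern

Corrected query:
SELECT id, name FROM employees WHERE name LIKE 'C%'

Result:
id | name 
---+------
4  | Carol
5  | Carol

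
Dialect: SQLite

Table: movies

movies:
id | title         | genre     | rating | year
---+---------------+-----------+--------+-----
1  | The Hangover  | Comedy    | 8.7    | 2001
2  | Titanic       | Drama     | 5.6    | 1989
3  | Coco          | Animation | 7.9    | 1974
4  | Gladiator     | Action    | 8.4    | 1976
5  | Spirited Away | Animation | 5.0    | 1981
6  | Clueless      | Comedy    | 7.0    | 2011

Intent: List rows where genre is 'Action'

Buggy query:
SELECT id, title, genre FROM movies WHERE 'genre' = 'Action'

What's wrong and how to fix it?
Bug: 'genre' in single quotes is a string literal, not the column; the comparison is literal-vs-literal and never true

Fix: Remove the quotes around the column name (or use double quotes for an identifier)

Corrected query:
SELECT id, title, genre FROM movies WHERE genre = 'Action'

Result:
id | title     | genre 
---+-----------+-------
4  | Gladiator | Action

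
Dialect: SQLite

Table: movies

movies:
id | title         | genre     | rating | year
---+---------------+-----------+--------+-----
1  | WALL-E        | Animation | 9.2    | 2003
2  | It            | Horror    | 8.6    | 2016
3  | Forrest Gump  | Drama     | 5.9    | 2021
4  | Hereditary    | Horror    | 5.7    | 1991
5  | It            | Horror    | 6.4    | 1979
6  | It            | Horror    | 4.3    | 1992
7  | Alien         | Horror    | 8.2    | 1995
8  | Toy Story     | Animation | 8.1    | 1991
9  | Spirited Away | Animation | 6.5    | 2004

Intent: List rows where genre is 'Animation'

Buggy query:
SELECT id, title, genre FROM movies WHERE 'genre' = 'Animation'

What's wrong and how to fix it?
Bug: Single quotes denote string literals in SQL; the column name is being compared as a constant string

Fix: Reference the column as genre without single quotes

Corrected query:
SELECT id, title, genre FROM movies WHERE genre = 'Animation'

Result:
id | title         | genre    
---+---------------+----------
1  | WALL-E        | Animation
8  | Toy Story     | Animation
9  | Spirited Away | Animation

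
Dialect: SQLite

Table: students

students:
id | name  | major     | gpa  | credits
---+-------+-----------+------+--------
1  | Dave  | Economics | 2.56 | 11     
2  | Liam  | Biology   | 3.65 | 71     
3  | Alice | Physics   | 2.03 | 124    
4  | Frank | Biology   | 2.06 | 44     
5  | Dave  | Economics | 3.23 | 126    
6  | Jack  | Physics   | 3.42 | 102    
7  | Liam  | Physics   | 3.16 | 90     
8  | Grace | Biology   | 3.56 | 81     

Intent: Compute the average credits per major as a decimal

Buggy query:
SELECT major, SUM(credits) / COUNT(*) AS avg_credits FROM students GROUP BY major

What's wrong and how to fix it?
Bug: Both operands are integers, so '/' performs integer division and truncates

Fix: Multiply by 1.0 (or CAST to REAL) to force floating-point division

Corrected query:
SELECT major, SUM(credits) * 1.0 / COUNT(*) AS avg_credits FROM students GROUP BY major

Result:
major     | avg_credits
----------+------------
Biology   | 65.333333  
Economics | 68.5       
Physics   | 105.333333 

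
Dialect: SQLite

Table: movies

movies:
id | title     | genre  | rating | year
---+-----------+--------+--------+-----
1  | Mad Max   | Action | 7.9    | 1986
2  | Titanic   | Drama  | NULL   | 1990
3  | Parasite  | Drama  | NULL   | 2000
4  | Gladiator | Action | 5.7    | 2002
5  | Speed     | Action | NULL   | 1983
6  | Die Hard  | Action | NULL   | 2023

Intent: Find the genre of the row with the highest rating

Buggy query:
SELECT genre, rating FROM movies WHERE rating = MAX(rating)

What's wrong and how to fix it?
Bug: MAX(rating) is an aggregate and cannot be used directly in WHERE

Fix: Wrap MAX in a scalar subquery so WHERE compares against a single value

Corrected query:
SELECT genre, rating FROM movies WHERE rating = (SELECT MAX(rating) FROM movies)

Result:
genre  | rating
-------+-------
Action | 7.9   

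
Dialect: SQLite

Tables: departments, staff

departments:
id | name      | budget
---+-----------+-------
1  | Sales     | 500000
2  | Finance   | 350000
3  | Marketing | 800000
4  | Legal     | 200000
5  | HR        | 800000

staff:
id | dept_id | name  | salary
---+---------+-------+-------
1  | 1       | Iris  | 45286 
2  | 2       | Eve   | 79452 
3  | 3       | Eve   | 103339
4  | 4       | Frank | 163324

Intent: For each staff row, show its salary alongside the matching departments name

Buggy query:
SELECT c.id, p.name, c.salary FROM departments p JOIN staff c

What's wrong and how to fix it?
Bug: JOIN with no ON clause produces a cartesian product; every staff row pairs with every departments row

Fix: Add ON c.dept_id = p.id to the JOIN

Corrected query:
SELECT c.id, p.name, c.salary FROM departments p JOIN staff c ON c.dept_id = p.id

Result:
id | name      | salary
---+-----------+-------
1  | Sales     | 45286 
2  | Finance   | 79452 
3  | Marketing | 103339
4  | Legal     | 163324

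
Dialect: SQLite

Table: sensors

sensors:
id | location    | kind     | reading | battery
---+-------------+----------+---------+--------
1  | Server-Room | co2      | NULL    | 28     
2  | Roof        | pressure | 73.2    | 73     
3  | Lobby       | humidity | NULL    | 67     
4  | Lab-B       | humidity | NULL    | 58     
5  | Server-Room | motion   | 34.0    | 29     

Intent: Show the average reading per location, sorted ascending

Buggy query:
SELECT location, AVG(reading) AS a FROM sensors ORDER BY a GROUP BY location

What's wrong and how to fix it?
Bug: ORDER BY appears before GROUP BY; SQL clause order requires GROUP BY first

Fix: Move ORDER BY to the end, after GROUP BY

Corrected query:
SELECT location, AVG(reading) AS a FROM sensors GROUP BY location ORDER BY a

Result:
location    | a   
------------+-----
Lab-B       | NULL
Lobby       | NULL
Server-Room | 34  
Roof        | 73.2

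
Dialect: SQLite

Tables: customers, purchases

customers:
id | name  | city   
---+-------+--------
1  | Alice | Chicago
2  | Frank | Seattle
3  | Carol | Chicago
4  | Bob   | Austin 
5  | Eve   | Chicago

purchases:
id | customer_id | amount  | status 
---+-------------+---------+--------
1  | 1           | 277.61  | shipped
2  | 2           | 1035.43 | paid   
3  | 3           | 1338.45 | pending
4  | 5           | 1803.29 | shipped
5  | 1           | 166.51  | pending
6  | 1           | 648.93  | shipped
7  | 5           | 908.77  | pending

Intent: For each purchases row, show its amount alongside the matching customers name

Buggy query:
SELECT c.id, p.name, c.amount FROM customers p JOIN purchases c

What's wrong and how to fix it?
Bug: Missing join condition: each purchases row is matched to all customers rows instead of just its own

Fix: Specify the join condition linking the foreign key to the parent id

Corrected query:
SELECT c.id, p.name, c.amount FROM customers p JOIN purchases c ON c.customer_id = p.id

Result:
id | name  | amount 
---+-------+--------
1  | Alice | 277.61 
2  | Frank | 1035.43
3  | Carol | 1338.45
4  | Eve   | 1803.29
5  | Alice | 166.51 
6  | Alice | 648.93 
7  | Eve   | 908.77 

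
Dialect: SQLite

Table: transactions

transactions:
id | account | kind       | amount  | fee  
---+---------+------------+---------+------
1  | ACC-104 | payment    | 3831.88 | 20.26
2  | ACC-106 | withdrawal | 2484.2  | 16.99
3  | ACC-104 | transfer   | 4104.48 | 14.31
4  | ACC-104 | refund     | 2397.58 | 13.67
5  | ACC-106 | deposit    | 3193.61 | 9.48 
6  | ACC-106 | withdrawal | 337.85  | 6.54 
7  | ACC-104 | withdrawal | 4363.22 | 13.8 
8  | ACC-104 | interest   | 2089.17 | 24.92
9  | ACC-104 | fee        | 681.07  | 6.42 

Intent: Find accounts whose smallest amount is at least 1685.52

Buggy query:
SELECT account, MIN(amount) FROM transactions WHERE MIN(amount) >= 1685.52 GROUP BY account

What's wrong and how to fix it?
Bug: MIN() in WHERE is a misuse of aggregate

Fix: Replace WHERE with HAVING after the GROUP BY

Corrected query:
SELECT account, MIN(amount) FROM transactions GROUP BY account HAVING MIN(amount) >= 1685.52

Result:
(no rows)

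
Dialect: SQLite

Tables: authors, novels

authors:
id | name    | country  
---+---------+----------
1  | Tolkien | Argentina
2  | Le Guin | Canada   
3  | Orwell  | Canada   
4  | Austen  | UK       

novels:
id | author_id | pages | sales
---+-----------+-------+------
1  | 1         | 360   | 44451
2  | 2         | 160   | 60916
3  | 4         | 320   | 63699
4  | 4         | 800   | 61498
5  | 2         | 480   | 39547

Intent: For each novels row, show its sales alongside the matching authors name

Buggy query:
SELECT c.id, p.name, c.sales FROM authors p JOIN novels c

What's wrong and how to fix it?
Bug: JOIN with no ON clause produces a cartesian product; every novels row pairs with every authors row

Fix: Add ON c.author_id = p.id to the JOIN

Corrected query:
SELECT c.id, p.name, c.sales FROM authors p JOIN novels c ON c.author_id = p.id

Result:
id | name    | sales
---+---------+------
1  | Tolkien | 44451
2  | Le Guin | 60916
3  | Austen  | 63699
4  | Austen  | 61498
5  | Le Guin | 39547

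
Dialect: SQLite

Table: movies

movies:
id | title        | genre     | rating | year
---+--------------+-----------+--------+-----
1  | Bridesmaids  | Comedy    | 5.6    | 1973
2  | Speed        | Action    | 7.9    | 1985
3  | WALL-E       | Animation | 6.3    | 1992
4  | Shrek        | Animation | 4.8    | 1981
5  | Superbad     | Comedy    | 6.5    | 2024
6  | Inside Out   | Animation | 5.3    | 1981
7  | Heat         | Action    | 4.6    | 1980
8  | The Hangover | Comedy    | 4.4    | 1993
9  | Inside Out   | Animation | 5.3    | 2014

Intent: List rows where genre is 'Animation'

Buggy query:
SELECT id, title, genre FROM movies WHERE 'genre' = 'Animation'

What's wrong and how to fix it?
Bug: Single quotes denote string literals in SQL; the column name is being compared as a constant string

Fix: Reference the column as genre without single quotes

Corrected query:
SELECT id, title, genre FROM movies WHERE genre = 'Animation'

Result:
id | title      | genre    
---+------------+----------
3  | WALL-E     | Animation
4  | Shrek      | Animation
6  | Inside Out | Animation
9  | Inside Out | Animation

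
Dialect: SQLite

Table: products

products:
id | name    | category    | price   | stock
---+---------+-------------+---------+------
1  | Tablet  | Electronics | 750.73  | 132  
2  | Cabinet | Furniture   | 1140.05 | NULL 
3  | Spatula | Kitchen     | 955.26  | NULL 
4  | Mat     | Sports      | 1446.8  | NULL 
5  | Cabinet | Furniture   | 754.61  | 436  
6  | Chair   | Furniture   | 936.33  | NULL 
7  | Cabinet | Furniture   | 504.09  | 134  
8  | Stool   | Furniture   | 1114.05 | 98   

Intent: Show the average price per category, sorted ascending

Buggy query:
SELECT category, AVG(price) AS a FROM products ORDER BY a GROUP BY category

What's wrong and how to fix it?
Bug: ORDER BY appears before GROUP BY; SQL clause order requires GROUP BY first

Fix: Move ORDER BY to the end, after GROUP BY

Corrected query:
SELECT category, AVG(price) AS a FROM products GROUP BY category ORDER BY a

Result:
category    | a      
------------+--------
Electronics | 750.73 
Furniture   | 889.826
Kitchen     | 955.26 
Sports      | 1446.8 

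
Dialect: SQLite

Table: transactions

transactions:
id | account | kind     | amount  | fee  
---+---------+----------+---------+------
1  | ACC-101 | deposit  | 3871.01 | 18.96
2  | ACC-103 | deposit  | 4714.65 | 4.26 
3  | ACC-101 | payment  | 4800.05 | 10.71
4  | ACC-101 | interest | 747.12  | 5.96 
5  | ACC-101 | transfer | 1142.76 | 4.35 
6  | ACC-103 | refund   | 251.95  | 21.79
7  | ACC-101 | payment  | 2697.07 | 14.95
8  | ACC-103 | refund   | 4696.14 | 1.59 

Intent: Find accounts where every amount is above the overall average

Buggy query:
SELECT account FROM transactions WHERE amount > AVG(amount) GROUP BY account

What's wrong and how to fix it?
Bug: WHERE evaluates per row before aggregation, so AVG() is unavailable

Fix: Compute the overall average in a scalar subquery and compare each group's MIN against it in HAVING

Corrected query:
SELECT account FROM transactions GROUP BY account HAVING MIN(amount) > (SELECT AVG(amount) FROM transactions)

Result:
(no rows)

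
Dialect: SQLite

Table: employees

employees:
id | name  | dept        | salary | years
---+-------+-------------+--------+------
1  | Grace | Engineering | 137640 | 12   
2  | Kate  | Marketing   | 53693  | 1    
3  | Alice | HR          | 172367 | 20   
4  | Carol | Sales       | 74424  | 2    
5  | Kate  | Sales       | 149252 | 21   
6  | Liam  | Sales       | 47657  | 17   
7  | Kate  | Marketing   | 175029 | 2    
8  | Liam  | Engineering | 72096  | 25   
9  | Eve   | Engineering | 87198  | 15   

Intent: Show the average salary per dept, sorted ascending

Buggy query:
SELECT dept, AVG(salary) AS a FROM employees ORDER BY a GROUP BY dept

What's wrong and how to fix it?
Bug: GROUP BY must precede ORDER BY

Fix: Move ORDER BY to the end, after GROUP BY

Corrected query:
SELECT dept, AVG(salary) AS a FROM employees GROUP BY dept ORDER BY a

Result:
dept        | a           
------------+-------------
Sales       | 90444.333333
Engineering | 98978       
Marketing   | 114361      
HR          | 172367      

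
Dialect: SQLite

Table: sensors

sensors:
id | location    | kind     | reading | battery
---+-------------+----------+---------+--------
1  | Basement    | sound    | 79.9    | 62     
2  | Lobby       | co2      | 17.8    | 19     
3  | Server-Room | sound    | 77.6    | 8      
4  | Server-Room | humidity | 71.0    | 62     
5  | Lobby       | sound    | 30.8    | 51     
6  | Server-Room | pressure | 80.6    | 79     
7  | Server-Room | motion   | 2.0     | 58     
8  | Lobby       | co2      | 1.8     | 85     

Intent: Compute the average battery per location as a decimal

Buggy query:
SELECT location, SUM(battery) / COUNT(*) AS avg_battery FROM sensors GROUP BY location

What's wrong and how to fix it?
Bug: Both operands are integers, so '/' performs integer division and truncates

Fix: Cast one side to REAL so the division keeps the fractional part

Corrected query:
SELECT location, SUM(battery) * 1.0 / COUNT(*) AS avg_battery FROM sensors GROUP BY location

Result:
location    | avg_battery
------------+------------
Basement    | 62         
Lobby       | 51.666667  
Server-Room | 51.75      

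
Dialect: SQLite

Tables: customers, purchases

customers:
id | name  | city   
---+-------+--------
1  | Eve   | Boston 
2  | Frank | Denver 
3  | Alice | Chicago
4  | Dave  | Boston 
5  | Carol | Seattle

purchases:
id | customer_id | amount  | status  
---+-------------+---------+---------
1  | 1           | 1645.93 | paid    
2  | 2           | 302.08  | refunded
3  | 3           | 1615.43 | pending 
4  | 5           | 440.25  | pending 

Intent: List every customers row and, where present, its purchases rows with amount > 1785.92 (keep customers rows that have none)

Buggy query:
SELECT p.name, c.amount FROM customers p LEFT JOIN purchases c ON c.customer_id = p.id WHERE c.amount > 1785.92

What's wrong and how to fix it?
Bug: A WHERE condition on the right-hand table after LEFT JOIN drops unmatched parents

Fix: Put 'c.amount > 1785.92' in the JOIN's ON clause instead of WHERE

Corrected query:
SELECT p.name, c.amount FROM customers p LEFT JOIN purchases c ON c.customer_id = p.id AND c.amount > 1785.92

Result:
name  | amount
------+-------
Eve   | NULL  
Frank | NULL  
Alice | NULL  
Dave  | NULL  
Carol | NULL  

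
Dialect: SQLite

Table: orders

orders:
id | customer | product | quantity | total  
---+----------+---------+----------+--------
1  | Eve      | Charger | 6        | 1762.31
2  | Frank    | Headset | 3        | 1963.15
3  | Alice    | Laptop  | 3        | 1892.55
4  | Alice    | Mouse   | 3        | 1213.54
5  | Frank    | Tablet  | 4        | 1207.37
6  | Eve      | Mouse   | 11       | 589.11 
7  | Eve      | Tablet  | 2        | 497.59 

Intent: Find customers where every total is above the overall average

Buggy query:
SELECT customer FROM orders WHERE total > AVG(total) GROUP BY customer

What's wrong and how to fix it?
Bug: AVG() is an aggregate; it can't sit directly in WHERE

Fix: Use a subquery for AVG and a HAVING MIN(...) filter so the condition holds for every row in the group

Corrected query:
SELECT customer FROM orders GROUP BY customer HAVING MIN(total) > (SELECT AVG(total) FROM orders)

Result:
(no rows)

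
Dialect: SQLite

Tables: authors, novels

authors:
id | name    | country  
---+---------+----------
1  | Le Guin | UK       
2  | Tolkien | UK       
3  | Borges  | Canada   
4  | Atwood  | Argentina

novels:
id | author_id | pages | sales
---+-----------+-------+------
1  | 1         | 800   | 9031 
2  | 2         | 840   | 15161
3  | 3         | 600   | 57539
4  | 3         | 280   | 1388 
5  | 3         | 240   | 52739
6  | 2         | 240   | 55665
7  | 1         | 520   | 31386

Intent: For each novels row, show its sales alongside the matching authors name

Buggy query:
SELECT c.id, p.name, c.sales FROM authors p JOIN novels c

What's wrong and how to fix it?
Bug: Missing join condition: each novels row is matched to all authors rows instead of just its own

Fix: Specify the join condition linking the foreign key to the parent id

Corrected query:
SELECT c.id, p.name, c.sales FROM authors p JOIN novels c ON c.author_id = p.id

Result:
id | name    | sales
---+---------+------
1  | Le Guin | 9031 
2  | Tolkien | 15161
3  | Borges  | 57539
4  | Borges  | 1388 
5  | Borges  | 52739
6  | Tolkien | 55665
7  | Le Guin | 31386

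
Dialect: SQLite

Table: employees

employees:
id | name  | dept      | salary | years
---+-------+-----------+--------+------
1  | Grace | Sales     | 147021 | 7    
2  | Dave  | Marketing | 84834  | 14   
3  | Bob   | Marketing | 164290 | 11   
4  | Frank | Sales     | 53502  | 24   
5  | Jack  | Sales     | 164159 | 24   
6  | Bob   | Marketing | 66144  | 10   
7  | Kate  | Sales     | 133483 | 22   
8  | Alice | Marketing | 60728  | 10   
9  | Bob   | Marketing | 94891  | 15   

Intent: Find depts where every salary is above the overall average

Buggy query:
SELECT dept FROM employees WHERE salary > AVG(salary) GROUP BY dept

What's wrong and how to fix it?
Bug: AVG() is an aggregate; it can't sit directly in WHERE

Fix: Use a subquery for AVG and a HAVING MIN(...) filter so the condition holds for every row in the group

Corrected query:
SELECT dept FROM employees GROUP BY dept HAVING MIN(salary) > (SELECT AVG(salary) FROM employees)

Result:
(no rows)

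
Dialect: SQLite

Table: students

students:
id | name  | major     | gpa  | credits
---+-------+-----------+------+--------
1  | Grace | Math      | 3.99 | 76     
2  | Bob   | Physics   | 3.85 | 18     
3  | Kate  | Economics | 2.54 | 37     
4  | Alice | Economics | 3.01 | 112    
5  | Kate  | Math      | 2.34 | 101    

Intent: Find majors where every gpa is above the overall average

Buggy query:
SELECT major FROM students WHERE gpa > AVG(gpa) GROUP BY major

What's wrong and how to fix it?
Bug: WHERE evaluates per row before aggregation, so AVG() is unavailable

Fix: Compute the overall average in a scalar subquery and compare each group's MIN against it in HAVING

Corrected query:
SELECT major FROM students GROUP BY major HAVING MIN(gpa) > (SELECT AVG(gpa) FROM students)

Result:
major  
-------
Physics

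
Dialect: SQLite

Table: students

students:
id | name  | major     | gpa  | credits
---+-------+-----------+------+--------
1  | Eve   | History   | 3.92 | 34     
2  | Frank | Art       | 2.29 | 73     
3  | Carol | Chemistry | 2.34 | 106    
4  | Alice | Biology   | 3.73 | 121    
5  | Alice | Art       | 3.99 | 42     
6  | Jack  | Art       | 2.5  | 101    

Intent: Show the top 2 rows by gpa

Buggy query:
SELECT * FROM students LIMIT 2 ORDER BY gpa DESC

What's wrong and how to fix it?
Bug: ORDER BY cannot follow LIMIT; LIMIT is the final clause

Fix: Swap the clauses: ORDER BY first, then LIMIT

Corrected query:
SELECT * FROM students ORDER BY gpa DESC LIMIT 2

Result:
id | name  | major   | gpa  | credits
---+-------+---------+------+--------
5  | Alice | Art     | 3.99 | 42     
1  | Eve   | History | 3.92 | 34     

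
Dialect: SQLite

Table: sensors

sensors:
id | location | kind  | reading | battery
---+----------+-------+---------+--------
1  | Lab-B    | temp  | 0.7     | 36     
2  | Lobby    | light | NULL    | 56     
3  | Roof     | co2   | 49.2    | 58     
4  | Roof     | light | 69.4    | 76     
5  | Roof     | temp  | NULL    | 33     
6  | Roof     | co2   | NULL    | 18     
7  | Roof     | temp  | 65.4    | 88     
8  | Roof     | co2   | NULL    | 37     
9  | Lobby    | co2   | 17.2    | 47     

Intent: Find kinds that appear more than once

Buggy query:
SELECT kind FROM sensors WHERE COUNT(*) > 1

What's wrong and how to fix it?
Bug: COUNT(*) is an aggregate and cannot be used in WHERE

Fix: GROUP BY kind, then filter groups with HAVING COUNT(*) > 1

Corrected query:
SELECT kind FROM sensors GROUP BY kind HAVING COUNT(*) > 1

Result:
kind 
-----
co2  
light
temp 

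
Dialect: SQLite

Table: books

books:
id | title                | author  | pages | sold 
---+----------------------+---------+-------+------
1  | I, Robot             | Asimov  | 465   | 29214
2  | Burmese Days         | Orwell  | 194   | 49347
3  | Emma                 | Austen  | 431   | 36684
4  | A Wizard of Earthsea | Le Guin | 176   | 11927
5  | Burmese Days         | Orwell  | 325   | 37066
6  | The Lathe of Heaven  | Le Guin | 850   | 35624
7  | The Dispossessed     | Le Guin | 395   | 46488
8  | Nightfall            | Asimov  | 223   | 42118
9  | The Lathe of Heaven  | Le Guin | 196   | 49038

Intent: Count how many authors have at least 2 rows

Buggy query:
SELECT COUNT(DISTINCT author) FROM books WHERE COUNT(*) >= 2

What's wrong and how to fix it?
Bug: COUNT(*) cannot appear in WHERE; the per-group count doesn't exist yet

Fix: Use a subquery that GROUPs and filters with HAVING, then count its rows

Corrected query:
SELECT COUNT(*) FROM (SELECT author FROM books GROUP BY author HAVING COUNT(*) >= 2)

Result:
COUNT(*)
--------
3       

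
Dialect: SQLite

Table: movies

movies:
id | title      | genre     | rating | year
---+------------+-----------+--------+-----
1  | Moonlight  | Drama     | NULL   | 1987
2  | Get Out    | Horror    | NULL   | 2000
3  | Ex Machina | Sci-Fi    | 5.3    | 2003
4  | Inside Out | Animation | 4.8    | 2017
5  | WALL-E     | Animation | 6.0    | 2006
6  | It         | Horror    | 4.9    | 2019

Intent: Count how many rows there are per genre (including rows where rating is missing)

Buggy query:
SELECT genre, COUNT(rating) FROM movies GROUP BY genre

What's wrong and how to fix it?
Bug: COUNT(column) counts non-NULL values only; rows with NULL rating aren't counted

Fix: Use COUNT(*) to count all rows regardless of NULL

Corrected query:
SELECT genre, COUNT(*) FROM movies GROUP BY genre

Result:
genre     | COUNT(*)
----------+---------
Animation | 2       
Drama     | 1       
Horror    | 2       
Sci-Fi    | 1       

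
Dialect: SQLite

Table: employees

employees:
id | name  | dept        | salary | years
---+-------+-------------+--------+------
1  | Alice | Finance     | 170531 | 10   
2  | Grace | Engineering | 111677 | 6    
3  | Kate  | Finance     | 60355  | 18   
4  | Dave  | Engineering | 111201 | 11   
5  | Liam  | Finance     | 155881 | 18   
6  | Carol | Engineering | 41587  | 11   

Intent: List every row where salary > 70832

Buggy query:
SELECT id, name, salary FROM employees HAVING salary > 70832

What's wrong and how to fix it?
Bug: This is a non-aggregate query (no GROUP BY, no aggregates), so in SQLite the HAVING clause is invalid here; a row-level condition belongs in WHERE

Fix: Use WHERE for row-level filtering

Corrected query:
SELECT id, name, salary FROM employees WHERE salary > 70832

Result:
id | name  | salary
---+-------+-------
1  | Alice | 170531
2  | Grace | 111677
4  | Dave  | 111201
5  | Liam  | 155881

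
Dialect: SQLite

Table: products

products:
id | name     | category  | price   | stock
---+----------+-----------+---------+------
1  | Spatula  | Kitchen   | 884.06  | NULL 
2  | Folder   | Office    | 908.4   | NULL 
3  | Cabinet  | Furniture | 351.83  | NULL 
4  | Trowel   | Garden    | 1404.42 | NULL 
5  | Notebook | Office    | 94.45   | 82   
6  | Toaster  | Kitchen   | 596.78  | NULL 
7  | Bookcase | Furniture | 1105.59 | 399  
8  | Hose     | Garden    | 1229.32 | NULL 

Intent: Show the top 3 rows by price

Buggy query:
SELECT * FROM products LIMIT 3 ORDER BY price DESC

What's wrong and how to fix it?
Bug: ORDER BY cannot follow LIMIT; LIMIT is the final clause

Fix: Sort with ORDER BY, then apply LIMIT

Corrected query:
SELECT * FROM products ORDER BY price DESC LIMIT 3

Result:
id | name     | category  | price   | stock
---+----------+-----------+---------+------
4  | Trowel   | Garden    | 1404.42 | NULL 
8  | Hose     | Garden    | 1229.32 | NULL 
7  | Bookcase | Furniture | 1105.59 | 399  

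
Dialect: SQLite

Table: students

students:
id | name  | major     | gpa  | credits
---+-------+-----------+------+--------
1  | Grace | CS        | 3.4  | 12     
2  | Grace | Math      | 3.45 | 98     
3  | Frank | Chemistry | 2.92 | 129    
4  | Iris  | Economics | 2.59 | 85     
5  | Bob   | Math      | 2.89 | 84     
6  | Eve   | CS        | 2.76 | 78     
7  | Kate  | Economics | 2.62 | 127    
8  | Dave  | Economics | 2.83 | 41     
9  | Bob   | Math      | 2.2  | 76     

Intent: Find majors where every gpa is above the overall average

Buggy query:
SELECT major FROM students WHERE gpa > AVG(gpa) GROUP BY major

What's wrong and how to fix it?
Bug: AVG() is an aggregate; it can't sit directly in WHERE

Fix: Use a subquery for AVG and a HAVING MIN(...) filter so the condition holds for every row in the group

Corrected query:
SELECT major FROM students GROUP BY major HAVING MIN(gpa) > (SELECT AVG(gpa) FROM students)

Result:
major    
---------
Chemistry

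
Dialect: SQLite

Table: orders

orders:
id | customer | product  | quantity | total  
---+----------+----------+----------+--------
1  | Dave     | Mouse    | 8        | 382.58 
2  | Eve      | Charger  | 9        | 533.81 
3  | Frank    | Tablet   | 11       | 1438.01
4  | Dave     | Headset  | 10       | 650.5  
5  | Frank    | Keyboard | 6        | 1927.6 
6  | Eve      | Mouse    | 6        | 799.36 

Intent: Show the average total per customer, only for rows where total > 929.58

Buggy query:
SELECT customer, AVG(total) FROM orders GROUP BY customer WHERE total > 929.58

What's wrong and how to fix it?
Bug: Row-level WHERE must come before GROUP BY in the clause order

Fix: Place WHERE between FROM and GROUP BY

Corrected query:
SELECT customer, AVG(total) FROM orders WHERE total > 929.58 GROUP BY customer

Result:
customer | AVG(total)
---------+-----------
Frank    | 1682.805  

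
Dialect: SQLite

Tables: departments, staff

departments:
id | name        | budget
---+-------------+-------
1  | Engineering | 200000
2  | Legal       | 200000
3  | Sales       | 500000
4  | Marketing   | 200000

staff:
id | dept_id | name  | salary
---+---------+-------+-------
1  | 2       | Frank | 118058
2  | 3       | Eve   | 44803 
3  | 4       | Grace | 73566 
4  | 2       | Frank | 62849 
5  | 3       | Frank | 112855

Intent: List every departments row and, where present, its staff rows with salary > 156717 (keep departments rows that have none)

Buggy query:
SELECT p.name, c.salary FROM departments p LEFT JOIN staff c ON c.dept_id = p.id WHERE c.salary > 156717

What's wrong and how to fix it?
Bug: A WHERE condition on the right-hand table after LEFT JOIN drops unmatched parents

Fix: Put 'c.salary > 156717' in the JOIN's ON clause instead of WHERE

Corrected query:
SELECT p.name, c.salary FROM departments p LEFT JOIN staff c ON c.dept_id = p.id AND c.salary > 156717

Result:
name        | salary
------------+-------
Engineering | NULL  
Legal       | NULL  
Sales       | NULL  
Marketing   | NULL  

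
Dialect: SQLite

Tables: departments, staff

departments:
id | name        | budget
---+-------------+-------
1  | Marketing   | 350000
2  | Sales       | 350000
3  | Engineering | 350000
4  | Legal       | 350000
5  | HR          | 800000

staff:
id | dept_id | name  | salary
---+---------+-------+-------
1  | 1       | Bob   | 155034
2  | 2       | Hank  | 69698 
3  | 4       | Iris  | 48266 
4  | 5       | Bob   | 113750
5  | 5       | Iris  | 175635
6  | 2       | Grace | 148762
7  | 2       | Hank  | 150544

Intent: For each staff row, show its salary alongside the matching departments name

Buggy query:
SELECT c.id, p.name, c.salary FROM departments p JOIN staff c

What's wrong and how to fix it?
Bug: Missing join condition: each staff row is matched to all departments rows instead of just its own

Fix: Specify the join condition linking the foreign key to the parent id

Corrected query:
SELECT c.id, p.name, c.salary FROM departments p JOIN staff c ON c.dept_id = p.id

Result:
id | name      | salary
---+-----------+-------
1  | Marketing | 155034
2  | Sales     | 69698 
3  | Legal     | 48266 
4  | HR        | 113750
5  | HR        | 175635
6  | Sales     | 148762
7  | Sales     | 150544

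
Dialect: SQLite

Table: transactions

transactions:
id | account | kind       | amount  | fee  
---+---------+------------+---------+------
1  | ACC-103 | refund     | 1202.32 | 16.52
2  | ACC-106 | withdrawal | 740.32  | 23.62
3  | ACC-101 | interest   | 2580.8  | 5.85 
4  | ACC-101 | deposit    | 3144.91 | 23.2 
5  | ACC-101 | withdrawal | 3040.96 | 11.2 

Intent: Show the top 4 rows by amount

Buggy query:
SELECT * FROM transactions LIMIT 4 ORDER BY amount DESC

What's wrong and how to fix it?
Bug: ORDER BY cannot follow LIMIT; LIMIT is the final clause

Fix: Swap the clauses: ORDER BY first, then LIMIT

Corrected query:
SELECT * FROM transactions ORDER BY amount DESC LIMIT 4

Result:
id | account | kind       | amount  | fee  
---+---------+------------+---------+------
4  | ACC-101 | deposit    | 3144.91 | 23.2 
5  | ACC-101 | withdrawal | 3040.96 | 11.2 
3  | ACC-101 | interest   | 2580.8  | 5.85 
1  | ACC-103 | refund     | 1202.32 | 16.52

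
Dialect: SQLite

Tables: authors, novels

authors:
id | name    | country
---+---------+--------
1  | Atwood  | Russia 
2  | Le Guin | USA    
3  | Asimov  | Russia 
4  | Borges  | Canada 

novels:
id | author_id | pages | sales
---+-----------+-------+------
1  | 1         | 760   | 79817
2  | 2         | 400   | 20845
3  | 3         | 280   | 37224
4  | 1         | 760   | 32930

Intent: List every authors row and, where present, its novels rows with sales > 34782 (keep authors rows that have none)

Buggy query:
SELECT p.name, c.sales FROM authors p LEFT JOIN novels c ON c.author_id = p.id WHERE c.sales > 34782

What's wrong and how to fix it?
Bug: A WHERE condition on the right-hand table after LEFT JOIN drops unmatched parents

Fix: Move the right-table condition into the ON clause so unmatched parents are kept

Corrected query:
SELECT p.name, c.sales FROM authors p LEFT JOIN novels c ON c.author_id = p.id AND c.sales > 34782

Result:
name    | sales
--------+------
Atwood  | 79817
Le Guin | NULL 
Asimov  | 37224
Borges  | NULL 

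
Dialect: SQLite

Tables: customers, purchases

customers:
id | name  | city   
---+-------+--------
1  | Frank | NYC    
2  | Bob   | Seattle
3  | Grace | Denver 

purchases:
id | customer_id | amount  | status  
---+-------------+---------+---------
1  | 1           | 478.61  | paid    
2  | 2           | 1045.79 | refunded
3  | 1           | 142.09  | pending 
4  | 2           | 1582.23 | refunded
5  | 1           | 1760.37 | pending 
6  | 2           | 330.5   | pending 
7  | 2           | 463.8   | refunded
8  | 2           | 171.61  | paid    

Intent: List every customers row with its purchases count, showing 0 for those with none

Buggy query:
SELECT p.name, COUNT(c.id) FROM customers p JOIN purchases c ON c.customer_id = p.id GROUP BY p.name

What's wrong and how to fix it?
Bug: INNER JOIN drops customers rows that have no matching purchases rows

Fix: Use LEFT JOIN so parents without children still appear (COUNT(c.id) gives 0)

Corrected query:
SELECT p.name, COUNT(c.id) FROM customers p LEFT JOIN purchases c ON c.customer_id = p.id GROUP BY p.name

Result:
name  | COUNT(c.id)
------+------------
Bob   | 5          
Frank | 3          
Grace | 0          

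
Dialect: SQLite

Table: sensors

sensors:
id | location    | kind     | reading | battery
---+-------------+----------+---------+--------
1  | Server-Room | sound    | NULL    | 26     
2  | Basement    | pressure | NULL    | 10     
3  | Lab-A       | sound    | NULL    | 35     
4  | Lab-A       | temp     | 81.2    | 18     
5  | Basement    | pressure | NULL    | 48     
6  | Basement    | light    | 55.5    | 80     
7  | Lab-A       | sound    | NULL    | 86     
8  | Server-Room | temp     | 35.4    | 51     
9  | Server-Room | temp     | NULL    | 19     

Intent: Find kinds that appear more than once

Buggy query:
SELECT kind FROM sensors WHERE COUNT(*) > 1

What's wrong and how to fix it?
Bug: COUNT(*) is an aggregate and cannot be used in WHERE

Fix: GROUP BY kind, then filter groups with HAVING COUNT(*) > 1

Corrected query:
SELECT kind FROM sensors GROUP BY kind HAVING COUNT(*) > 1

Result:
kind    
--------
pressure
sound   
temp    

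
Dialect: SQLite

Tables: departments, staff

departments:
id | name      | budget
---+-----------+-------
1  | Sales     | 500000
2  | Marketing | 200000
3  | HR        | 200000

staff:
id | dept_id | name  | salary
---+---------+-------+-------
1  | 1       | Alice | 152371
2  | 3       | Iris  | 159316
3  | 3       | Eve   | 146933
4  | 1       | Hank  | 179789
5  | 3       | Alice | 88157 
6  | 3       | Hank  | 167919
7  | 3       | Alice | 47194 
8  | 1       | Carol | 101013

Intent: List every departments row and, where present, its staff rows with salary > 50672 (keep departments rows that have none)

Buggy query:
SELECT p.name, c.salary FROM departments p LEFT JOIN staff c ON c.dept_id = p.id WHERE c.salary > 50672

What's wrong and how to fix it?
Bug: A WHERE condition on the right-hand table after LEFT JOIN drops unmatched parents

Fix: Put 'c.salary > 50672' in the JOIN's ON clause instead of WHERE

Corrected query:
SELECT p.name, c.salary FROM departments p LEFT JOIN staff c ON c.dept_id = p.id AND c.salary > 50672

Result:
name      | salary
----------+-------
Sales     | 101013
Sales     | 152371
Sales     | 179789
Marketing | NULL  
HR        | 88157 
HR        | 146933
HR        | 159316
HR        | 167919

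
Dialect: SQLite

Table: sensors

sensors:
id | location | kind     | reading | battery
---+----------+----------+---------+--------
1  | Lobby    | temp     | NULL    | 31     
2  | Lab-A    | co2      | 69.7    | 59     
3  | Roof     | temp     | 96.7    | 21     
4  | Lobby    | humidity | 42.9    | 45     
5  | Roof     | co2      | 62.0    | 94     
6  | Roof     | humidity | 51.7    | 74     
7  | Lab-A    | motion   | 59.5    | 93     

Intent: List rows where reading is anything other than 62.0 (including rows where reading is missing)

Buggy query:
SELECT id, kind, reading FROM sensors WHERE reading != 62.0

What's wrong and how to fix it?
Bug: Inequality against NULL is unknown, not true; rows with NULL are dropped

Fix: Handle NULL separately with IS NULL alongside the inequality

Corrected query:
SELECT id, kind, reading FROM sensors WHERE reading != 62.0 OR reading IS NULL

Result:
id | kind     | reading
---+----------+--------
1  | temp     | NULL   
2  | co2      | 69.7   
3  | temp     | 96.7   
4  | humidity | 42.9   
6  | humidity | 51.7   
7  | motion   | 59.5   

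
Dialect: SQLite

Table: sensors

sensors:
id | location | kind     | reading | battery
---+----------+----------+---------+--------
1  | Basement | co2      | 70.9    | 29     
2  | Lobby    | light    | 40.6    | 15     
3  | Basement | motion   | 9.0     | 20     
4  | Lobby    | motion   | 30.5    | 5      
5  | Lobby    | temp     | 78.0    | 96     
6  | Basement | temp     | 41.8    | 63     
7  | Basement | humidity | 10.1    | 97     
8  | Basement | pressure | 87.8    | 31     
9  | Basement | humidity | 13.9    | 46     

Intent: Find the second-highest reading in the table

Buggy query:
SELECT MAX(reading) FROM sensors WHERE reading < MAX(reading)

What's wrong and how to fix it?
Bug: MAX(reading) on the right of the comparison is an aggregate-in-WHERE error

Fix: Compute the overall MAX in a subquery, then take MAX of rows below it

Corrected query:
SELECT MAX(reading) FROM sensors WHERE reading < (SELECT MAX(reading) FROM sensors)

Result:
MAX(reading)
------------
78          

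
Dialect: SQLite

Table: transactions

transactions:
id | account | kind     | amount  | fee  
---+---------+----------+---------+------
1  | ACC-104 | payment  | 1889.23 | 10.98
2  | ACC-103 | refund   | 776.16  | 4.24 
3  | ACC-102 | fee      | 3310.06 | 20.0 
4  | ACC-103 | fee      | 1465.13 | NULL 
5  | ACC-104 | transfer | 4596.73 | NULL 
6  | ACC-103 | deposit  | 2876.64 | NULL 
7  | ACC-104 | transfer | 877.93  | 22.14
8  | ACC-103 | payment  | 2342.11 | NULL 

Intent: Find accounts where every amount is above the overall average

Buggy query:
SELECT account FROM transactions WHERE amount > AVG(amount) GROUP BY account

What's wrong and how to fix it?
Bug: WHERE evaluates per row before aggregation, so AVG() is unavailable

Fix: Compute the overall average in a scalar subquery and compare each group's MIN against it in HAVING

Corrected query:
SELECT account FROM transactions GROUP BY account HAVING MIN(amount) > (SELECT AVG(amount) FROM transactions)

Result:
account
-------
ACC-102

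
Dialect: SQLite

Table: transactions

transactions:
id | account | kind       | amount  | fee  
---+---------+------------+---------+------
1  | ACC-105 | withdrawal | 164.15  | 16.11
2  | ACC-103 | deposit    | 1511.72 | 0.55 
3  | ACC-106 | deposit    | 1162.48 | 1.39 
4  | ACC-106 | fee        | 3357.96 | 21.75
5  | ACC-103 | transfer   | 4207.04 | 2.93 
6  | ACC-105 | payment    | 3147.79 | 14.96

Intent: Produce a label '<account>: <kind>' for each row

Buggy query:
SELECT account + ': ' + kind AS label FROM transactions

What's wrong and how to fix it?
Bug: SQLite uses || for string concatenation; + coerces text to numbers (yielding 0)

Fix: Use the || operator for string concatenation

Corrected query:
SELECT account || ': ' || kind AS label FROM transactions

Result:
label              
-------------------
ACC-105: withdrawal
ACC-103: deposit   
ACC-106: deposit   
ACC-106: fee       
ACC-103: transfer  
ACC-105: payment   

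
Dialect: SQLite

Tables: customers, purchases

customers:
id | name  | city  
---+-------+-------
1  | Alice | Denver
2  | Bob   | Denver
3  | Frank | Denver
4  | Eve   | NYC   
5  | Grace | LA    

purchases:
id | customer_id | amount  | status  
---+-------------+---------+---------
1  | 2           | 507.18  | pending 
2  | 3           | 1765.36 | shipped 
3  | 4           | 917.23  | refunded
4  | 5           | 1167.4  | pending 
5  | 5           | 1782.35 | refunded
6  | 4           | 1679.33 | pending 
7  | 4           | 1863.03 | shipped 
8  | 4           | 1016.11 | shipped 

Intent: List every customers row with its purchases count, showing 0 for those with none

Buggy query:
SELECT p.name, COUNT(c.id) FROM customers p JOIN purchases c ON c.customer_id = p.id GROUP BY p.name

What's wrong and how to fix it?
Bug: An inner join excludes parents with zero children

Fix: Use LEFT JOIN so parents without children still appear (COUNT(c.id) gives 0)

Corrected query:
SELECT p.name, COUNT(c.id) FROM customers p LEFT JOIN purchases c ON c.customer_id = p.id GROUP BY p.name

Result:
name  | COUNT(c.id)
------+------------
Alice | 0          
Bob   | 1          
Eve   | 4          
Frank | 1          
Grace | 2          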